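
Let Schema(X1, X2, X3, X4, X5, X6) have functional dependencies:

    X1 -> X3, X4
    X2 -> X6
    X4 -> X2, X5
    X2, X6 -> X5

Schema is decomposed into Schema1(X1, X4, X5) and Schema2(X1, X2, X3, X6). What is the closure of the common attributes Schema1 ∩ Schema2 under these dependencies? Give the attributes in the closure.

Schema1 ∩ Schema2 = {X1}.
X1 → X3, X4 applies, adding X3, X4
X4 → X2, X5 applies, adding X2, X5
X2 → X6 applies, adding X6
Closure: {X1, X2, X3, X4, X5, X6}.

X1, X2, X3, X4, X5, X6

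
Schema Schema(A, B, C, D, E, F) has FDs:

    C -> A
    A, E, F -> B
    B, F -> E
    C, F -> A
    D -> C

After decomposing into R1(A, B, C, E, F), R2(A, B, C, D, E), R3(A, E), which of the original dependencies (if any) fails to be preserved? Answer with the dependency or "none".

C → A lies within R1.
A, E, F → B lies within R1.
B, F → E lies within R1.
C, F → A lies within R1.
D → C lies within R2.
Every dependency is enforceable on the fragments, so the decomposition is dependency-preserving.

none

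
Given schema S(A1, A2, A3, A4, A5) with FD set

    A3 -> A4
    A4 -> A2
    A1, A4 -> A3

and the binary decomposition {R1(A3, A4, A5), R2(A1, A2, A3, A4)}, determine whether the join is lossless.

No

Common attributes: R1 ∩ R2 = {A3, A4}.
Closure of {A3, A4}: A4 → A2 applies, adding A2. So (A3, A4)⁺ = {A2, A3, A4}.
The closure contains neither all of R1 = {A3, A4, A5} nor all of R2 = {A1, A2, A3, A4}, so the common attributes are not a superkey of either fragment. The join is lossy.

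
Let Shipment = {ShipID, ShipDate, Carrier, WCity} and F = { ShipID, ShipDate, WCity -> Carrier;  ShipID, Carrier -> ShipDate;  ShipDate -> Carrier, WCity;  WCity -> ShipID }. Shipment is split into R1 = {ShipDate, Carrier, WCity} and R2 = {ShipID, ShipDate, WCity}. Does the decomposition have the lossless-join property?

Yes

Common attributes: R1 ∩ R2 = {ShipDate, WCity}.
Closure of {ShipDate, WCity}: ShipDate → Carrier, WCity applies, adding Carrier; WCity → ShipID applies, adding ShipID. So (ShipDate, WCity)⁺ = {ShipID, ShipDate, Carrier, WCity}.
This closure contains every attribute of R1, so R1 ∩ R2 → R1. The join is lossless.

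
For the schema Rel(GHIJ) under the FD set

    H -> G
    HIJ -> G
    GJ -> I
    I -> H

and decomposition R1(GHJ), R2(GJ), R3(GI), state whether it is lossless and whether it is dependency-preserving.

Lossless test (chase): Rows 1 and 2 agree on GJ; apply GJ→I and equate their I entries. Rows 1 and 2 agree on I; apply I→H and equate their H entries. No row becomes fully distinguished — the join is lossy.
Dependency preservation: the restricted closure of {GJ} across the fragments never reaches {I}, so GJ → I cannot be enforced without a join — not preserved.

lossy and not dependency-preserving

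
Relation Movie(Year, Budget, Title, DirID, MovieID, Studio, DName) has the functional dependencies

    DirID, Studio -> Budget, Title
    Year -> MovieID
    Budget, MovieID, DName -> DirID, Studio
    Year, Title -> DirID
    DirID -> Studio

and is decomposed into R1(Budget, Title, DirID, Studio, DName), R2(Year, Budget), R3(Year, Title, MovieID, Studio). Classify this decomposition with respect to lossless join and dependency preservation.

lossy and not dependency-preserving

Lossless test (chase): Rows 2 and 3 agree on Year; apply Year→MovieID and equate their MovieID entries. No row becomes fully distinguished — the join is lossy.
Dependency preservation: the restricted closure of {Budget, MovieID, DName} across the fragments never reaches {DirID, Studio}, so Budget, MovieID, DName → DirID, Studio cannot be enforced without a join — not preserved.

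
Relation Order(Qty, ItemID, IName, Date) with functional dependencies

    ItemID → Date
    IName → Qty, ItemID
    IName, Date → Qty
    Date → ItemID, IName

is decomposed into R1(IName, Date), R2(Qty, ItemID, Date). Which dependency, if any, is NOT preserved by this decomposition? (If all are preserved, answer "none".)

none

ItemID → Date lies within R2.
IName → Qty, ItemID: restricted closure across fragments reaches Qty, ItemID.
IName, Date → Qty: restricted closure across fragments reaches Qty.
Date → ItemID, IName: restricted closure across fragments reaches ItemID, IName.
Every dependency is enforceable on the fragments, so the decomposition is dependency-preserving.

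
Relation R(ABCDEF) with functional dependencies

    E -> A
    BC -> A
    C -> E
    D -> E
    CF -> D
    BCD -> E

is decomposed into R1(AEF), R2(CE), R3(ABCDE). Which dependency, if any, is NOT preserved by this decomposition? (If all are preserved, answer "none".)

CF -> D

Check CF → D: no single fragment contains all of {CDF}, and the restricted closure of {CF} across the fragments never reaches {D}.
E → A is preserved.
BC → A is preserved.
C → E is preserved.
D → E is preserved.
BCD → E is preserved.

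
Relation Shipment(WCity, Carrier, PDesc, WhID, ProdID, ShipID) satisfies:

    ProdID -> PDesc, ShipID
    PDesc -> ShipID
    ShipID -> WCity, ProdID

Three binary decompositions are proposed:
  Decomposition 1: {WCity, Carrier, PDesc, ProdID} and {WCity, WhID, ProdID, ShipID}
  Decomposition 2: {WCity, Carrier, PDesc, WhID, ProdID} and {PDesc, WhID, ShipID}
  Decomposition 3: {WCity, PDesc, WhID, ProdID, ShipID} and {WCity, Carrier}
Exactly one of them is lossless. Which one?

Decomposition 1: common = {WCity, ProdID}, closure = {WCity, PDesc, ProdID, ShipID} → lossy.
Decomposition 2: common = {PDesc, WhID}, closure = {WCity, PDesc, WhID, ProdID, ShipID} → lossless.
Decomposition 3: common = {WCity}, closure = {WCity} → lossy.

Decomposition 2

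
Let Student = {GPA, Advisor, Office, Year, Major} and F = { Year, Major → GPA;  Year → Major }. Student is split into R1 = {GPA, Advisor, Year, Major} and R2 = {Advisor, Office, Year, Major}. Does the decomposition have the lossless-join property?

Yes

Common attributes: R1 ∩ R2 = {Advisor, Year, Major}.
Closure of {Advisor, Year, Major}: Year, Major → GPA applies, adding GPA. So (Advisor, Year, Major)⁺ = {GPA, Advisor, Year, Major}.
This closure contains every attribute of R1, so R1 ∩ R2 → R1. The join is lossless.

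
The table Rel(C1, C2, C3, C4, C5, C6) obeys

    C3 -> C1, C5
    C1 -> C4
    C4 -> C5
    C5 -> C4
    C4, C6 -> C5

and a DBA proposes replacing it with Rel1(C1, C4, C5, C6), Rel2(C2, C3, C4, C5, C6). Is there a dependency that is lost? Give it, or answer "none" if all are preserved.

C3 -> C1, C5

Check C3 → C1, C5: no single fragment contains all of {C1, C3, C5}, and the restricted closure of {C3} across the fragments never reaches {C1, C5}.
C1 → C4 is preserved.
C4 → C5 is preserved.
C5 → C4 is preserved.
C4, C6 → C5 is preserved.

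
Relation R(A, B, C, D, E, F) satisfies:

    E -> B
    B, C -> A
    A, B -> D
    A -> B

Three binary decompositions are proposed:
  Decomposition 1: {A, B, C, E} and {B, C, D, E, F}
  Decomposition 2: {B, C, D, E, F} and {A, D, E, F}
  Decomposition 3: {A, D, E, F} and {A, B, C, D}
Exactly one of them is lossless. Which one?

Decomposition 1

Decomposition 1: common = {B, C, E}, closure = {A, B, C, D, E} → lossless.
Decomposition 2: common = {D, E, F}, closure = {B, D, E, F} → lossy.
Decomposition 3: common = {A, D}, closure = {A, B, D} → lossy.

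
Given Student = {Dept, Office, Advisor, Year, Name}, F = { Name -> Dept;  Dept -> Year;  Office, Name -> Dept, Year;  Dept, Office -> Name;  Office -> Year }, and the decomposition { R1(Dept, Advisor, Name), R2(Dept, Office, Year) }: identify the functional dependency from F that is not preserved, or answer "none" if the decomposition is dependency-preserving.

Check Dept, Office → Name: no single fragment contains all of {Dept, Office, Name}, and the restricted closure of {Dept, Office} across the fragments never reaches {Name}.
Name → Dept is preserved.
Dept → Year is preserved.
Office, Name → Dept, Year is preserved.
Office → Year is preserved.

Dept, Office -> Name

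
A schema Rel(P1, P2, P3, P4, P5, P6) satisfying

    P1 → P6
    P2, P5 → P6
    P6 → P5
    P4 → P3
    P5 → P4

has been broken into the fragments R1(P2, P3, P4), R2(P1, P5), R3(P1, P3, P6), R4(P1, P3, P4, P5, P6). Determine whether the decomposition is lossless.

Chase test. Columns are P1, P2, P3, P4, P5, P6; row i has aⱼ where attribute j ∈ Ri, else bᵢⱼ.
Initial tableau (one row per fragment):
  row 1: b11 a2 a3 a4 b15 b16
  row 2: a1 b22 b23 b24 a5 b26
  row 3: a1 b32 a3 b34 b35 a6
  row 4: a1 b42 a3 a4 a5 a6
Rows 2 and 3 agree on P1; apply P1→P6 and equate their P6 entries.
Rows 2 and 3 agree on P6; apply P6→P5 and equate their P5 entries.
Rows 2 and 3 agree on P5; apply P5→P4 and equate their P4 entries.
Rows 2 and 4 agree on P5; apply P5→P4 and equate their P4 entries.
Rows 1 and 2 agree on P4; apply P4→P3 and equate their P3 entries.
No row becomes fully distinguished — the join is lossy.

No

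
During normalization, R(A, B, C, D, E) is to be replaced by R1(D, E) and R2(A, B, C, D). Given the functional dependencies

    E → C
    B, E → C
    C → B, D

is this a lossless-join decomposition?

Common attributes: R1 ∩ R2 = {D}.
No dependency enlarges {D}, so (D)⁺ = {D}.
The closure contains neither all of R1 = {D, E} nor all of R2 = {A, B, C, D}, so the common attributes are not a superkey of either fragment. The join is lossy.

No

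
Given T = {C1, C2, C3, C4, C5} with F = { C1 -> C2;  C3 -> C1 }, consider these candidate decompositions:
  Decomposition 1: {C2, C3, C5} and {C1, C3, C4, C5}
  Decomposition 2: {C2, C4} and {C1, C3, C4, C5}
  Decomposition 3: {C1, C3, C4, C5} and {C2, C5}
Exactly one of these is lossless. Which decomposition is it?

Decomposition 1

Decomposition 1: common = {C3, C5}, closure = {C1, C2, C3, C5} → lossless.
Decomposition 2: common = {C4}, closure = {C4} → lossy.
Decomposition 3: common = {C5}, closure = {C5} → lossy.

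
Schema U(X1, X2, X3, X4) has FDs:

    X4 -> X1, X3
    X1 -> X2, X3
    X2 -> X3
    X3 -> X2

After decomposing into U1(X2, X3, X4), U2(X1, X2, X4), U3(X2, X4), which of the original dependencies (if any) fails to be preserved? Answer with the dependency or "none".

X4 → X1, X3: restricted closure across fragments reaches X1, X3.
X1 → X2, X3: restricted closure across fragments reaches X2, X3.
X2 → X3 lies within U1.
X3 → X2 lies within U1.
Every dependency is enforceable on the fragments, so the decomposition is dependency-preserving.

none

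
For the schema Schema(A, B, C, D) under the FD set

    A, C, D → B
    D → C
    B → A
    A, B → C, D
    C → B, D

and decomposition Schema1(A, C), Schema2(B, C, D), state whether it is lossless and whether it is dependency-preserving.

Lossless test: (C)⁺ = {A, B, C, D}, which contains all of one fragment — lossless.
Dependency preservation: A, C, D → B; B → A; A, B → C, D are not contained in any single fragment, but the restricted closure of each left-hand side across the fragments still reaches the right-hand side; the remaining FDs each lie inside some fragment. All dependencies are preserved.

lossless and dependency-preserving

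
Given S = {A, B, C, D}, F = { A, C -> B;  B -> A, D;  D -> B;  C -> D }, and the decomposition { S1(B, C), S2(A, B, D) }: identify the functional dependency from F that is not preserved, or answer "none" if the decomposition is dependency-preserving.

A, C → B: restricted closure across fragments reaches B.
B → A, D lies within S2.
D → B lies within S2.
C → D: restricted closure across fragments reaches D.
Every dependency is enforceable on the fragments, so the decomposition is dependency-preserving.

none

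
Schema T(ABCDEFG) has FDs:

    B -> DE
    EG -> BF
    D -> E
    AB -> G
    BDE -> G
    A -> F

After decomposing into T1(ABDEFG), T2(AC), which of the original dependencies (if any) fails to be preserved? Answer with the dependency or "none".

none

B → DE lies within T1.
EG → BF lies within T1.
D → E lies within T1.
AB → G lies within T1.
BDE → G lies within T1.
A → F lies within T1.
Every dependency is enforceable on the fragments, so the decomposition is dependency-preserving.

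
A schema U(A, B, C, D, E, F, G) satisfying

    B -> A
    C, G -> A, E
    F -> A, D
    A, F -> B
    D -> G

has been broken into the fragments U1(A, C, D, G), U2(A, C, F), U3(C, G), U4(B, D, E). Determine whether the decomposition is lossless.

No

Chase test. Columns are A, B, C, D, E, F, G; row i has aⱼ where attribute j ∈ Ui, else bᵢⱼ.
Initial tableau (one row per fragment):
  row 1: a1 b12 a3 a4 b15 b16 a7
  row 2: a1 b22 a3 b24 b25 a6 b27
  row 3: b31 b32 a3 b34 b35 b36 a7
  row 4: b41 a2 b43 a4 a5 b46 b47
Rows 1 and 3 agree on C, G; apply C, G→A, E and equate their A, E entries.
Rows 1 and 4 agree on D; apply D→G and equate their G entries.
No row becomes fully distinguished — the join is lossy.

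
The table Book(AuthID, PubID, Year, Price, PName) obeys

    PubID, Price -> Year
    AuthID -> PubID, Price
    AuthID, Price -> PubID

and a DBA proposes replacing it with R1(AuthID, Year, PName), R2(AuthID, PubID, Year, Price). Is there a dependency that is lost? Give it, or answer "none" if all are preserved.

PubID, Price → Year lies within R2.
AuthID → PubID, Price lies within R2.
AuthID, Price → PubID lies within R2.
Every dependency is enforceable on the fragments, so the decomposition is dependency-preserving.

none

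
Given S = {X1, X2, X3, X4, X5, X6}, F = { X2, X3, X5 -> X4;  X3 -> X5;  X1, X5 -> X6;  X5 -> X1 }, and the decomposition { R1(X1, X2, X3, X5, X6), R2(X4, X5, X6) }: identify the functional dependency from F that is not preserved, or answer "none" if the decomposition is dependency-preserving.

X2, X3, X5 -> X4

Check X2, X3, X5 → X4: no single fragment contains all of {X2, X3, X4, X5}, and the restricted closure of {X2, X3, X5} across the fragments never reaches {X4}.
X3 → X5 is preserved.
X1, X5 → X6 is preserved.
X5 → X1 is preserved.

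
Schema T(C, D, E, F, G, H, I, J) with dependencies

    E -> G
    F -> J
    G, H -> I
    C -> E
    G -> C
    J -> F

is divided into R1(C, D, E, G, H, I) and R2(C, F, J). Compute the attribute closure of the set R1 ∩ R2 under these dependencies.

R1 ∩ R2 = {C}.
C → E applies, adding E
E → G applies, adding G
Closure: {C, E, G}.

C, E, G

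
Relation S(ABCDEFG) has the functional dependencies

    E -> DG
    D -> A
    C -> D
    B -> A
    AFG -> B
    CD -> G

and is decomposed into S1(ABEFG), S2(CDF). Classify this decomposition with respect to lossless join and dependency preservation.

lossy and not dependency-preserving

Lossless test: (F)⁺ = {F}, which is a superkey of neither fragment — lossy.
Dependency preservation: the restricted closure of {E} across the fragments never reaches {DG}, so E → DG cannot be enforced without a join — not preserved.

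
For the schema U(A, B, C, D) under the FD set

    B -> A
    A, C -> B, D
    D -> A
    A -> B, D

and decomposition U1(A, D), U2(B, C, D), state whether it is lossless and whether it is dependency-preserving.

Lossless test: (D)⁺ = {A, B, D}, which contains all of one fragment — lossless.
Dependency preservation: B → A; A, C → B, D; A → B, D are not contained in any single fragment, but the restricted closure of each left-hand side across the fragments still reaches the right-hand side; the remaining FDs each lie inside some fragment. All dependencies are preserved.

lossless and dependency-preserving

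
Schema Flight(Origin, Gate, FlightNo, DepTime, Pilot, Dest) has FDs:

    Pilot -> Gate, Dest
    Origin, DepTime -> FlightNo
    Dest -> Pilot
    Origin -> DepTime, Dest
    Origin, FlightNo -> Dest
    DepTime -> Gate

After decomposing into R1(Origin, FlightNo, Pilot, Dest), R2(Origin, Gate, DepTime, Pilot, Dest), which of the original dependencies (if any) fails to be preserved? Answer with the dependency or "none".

none

Pilot → Gate, Dest lies within R2.
Origin, DepTime → FlightNo: restricted closure across fragments reaches FlightNo.
Dest → Pilot lies within R1.
Origin → DepTime, Dest lies within R2.
Origin, FlightNo → Dest lies within R1.
DepTime → Gate lies within R2.
Every dependency is enforceable on the fragments, so the decomposition is dependency-preserving.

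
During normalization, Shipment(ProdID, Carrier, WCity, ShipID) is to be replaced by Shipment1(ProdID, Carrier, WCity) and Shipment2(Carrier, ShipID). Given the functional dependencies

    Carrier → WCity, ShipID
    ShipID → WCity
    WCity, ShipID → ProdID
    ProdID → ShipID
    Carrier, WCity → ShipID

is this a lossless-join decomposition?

Yes

Common attributes: Shipment1 ∩ Shipment2 = {Carrier}.
Closure of {Carrier}: Carrier → WCity, ShipID applies, adding WCity, ShipID; WCity, ShipID → ProdID applies, adding ProdID. So (Carrier)⁺ = {ProdID, Carrier, WCity, ShipID}.
This closure contains every attribute of Shipment1, so Shipment1 ∩ Shipment2 → Shipment1. The join is lossless.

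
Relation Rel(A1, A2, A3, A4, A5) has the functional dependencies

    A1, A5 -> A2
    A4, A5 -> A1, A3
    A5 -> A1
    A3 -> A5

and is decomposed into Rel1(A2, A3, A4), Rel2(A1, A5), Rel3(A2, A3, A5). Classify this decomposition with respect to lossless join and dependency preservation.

lossless but not dependency-preserving

Lossless test (chase): Rows 2 and 3 agree on A5; apply A5→A1 and equate their A1 entries. Rows 1 and 3 agree on A3; apply A3→A5 and equate their A5 entries. Rows 2 and 3 agree on A1, A5; apply A1, A5→A2 and equate their A2 entries. Rows 1 and 2 agree on A5; apply A5→A1 and equate their A1 entries. Row 1 is now all distinguished symbols — the join is lossless.
Dependency preservation: the restricted closure of {A4, A5} across the fragments never reaches {A1, A3}, so A4, A5 → A1, A3 cannot be enforced without a join — not preserved.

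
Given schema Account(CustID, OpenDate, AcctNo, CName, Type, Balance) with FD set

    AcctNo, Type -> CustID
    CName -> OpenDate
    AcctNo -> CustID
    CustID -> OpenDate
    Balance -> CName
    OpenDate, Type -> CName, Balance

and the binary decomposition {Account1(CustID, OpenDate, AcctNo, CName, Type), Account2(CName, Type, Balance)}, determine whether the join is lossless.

Common attributes: Account1 ∩ Account2 = {CName, Type}.
Closure of {CName, Type}: CName → OpenDate applies, adding OpenDate; OpenDate, Type → CName, Balance applies, adding Balance. So (CName, Type)⁺ = {OpenDate, CName, Type, Balance}.
This closure contains every attribute of Account2, so Account1 ∩ Account2 → Account2. The join is lossless.

Yes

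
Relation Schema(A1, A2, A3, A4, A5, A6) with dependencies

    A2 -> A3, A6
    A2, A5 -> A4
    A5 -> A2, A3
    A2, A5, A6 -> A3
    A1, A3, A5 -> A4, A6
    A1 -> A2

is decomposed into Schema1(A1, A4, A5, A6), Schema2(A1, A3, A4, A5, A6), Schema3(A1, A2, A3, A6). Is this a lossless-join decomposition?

Yes

Chase test. Columns are A1, A2, A3, A4, A5, A6; row i has aⱼ where attribute j ∈ Schemai, else bᵢⱼ.
Initial tableau (one row per fragment):
  row 1: a1 b12 b13 a4 a5 a6
  row 2: a1 b22 a3 a4 a5 a6
  row 3: a1 a2 a3 b34 b35 a6
Rows 1 and 2 agree on A5; apply A5→A2, A3 and equate their A2, A3 entries.
Rows 1 and 3 agree on A1; apply A1→A2 and equate their A2 entries.
Row 1 is now all distinguished symbols — the join is lossless.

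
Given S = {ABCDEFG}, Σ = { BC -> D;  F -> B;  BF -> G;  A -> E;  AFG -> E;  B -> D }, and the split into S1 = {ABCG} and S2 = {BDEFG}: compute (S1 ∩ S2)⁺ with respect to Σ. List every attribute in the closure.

S1 ∩ S2 = {BG}.
B → D applies, adding D
Closure: {BDG}.

BDG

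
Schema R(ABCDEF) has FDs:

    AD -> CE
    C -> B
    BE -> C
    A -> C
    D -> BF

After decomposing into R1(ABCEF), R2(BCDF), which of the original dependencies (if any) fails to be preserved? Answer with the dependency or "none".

Check AD → CE: no single fragment contains all of {ACDE}, and the restricted closure of {AD} across the fragments never reaches {CE}.
C → B is preserved.
BE → C is preserved.
A → C is preserved.
D → BF is preserved.

AD -> CE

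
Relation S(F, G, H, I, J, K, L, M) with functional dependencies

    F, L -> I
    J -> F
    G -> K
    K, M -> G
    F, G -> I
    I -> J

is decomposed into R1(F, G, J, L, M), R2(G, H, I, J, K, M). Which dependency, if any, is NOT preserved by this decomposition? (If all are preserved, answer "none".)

F, L -> I

Check F, L → I: no single fragment contains all of {F, I, L}, and the restricted closure of {F, L} across the fragments never reaches {I}.
J → F is preserved.
G → K is preserved.
K, M → G is preserved.
F, G → I is preserved.
I → J is preserved.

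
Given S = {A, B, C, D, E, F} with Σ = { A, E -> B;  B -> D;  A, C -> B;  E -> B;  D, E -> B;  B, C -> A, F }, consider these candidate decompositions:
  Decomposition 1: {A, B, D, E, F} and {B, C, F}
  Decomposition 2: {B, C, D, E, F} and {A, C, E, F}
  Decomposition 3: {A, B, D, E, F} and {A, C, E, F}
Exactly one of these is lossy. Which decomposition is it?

Decomposition 1: common = {B, F}, closure = {B, D, F} → lossy.
Decomposition 2: common = {C, E, F}, closure = {A, B, C, D, E, F} → lossless.
Decomposition 3: common = {A, E, F}, closure = {A, B, D, E, F} → lossless.

Decomposition 1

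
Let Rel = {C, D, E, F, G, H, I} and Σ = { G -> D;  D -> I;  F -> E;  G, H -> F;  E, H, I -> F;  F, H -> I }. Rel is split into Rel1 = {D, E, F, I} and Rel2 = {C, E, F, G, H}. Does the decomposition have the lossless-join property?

Common attributes: Rel1 ∩ Rel2 = {E, F}.
No dependency enlarges {E, F}, so (E, F)⁺ = {E, F}.
The closure contains neither all of Rel1 = {D, E, F, I} nor all of Rel2 = {C, E, F, G, H}, so the common attributes are not a superkey of either fragment. The join is lossy.

No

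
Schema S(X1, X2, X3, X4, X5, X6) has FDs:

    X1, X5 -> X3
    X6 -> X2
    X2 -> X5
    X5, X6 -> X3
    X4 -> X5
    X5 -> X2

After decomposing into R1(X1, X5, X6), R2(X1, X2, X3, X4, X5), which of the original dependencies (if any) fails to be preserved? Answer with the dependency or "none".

X5, X6 -> X3

Check X5, X6 → X3: no single fragment contains all of {X3, X5, X6}, and the restricted closure of {X5, X6} across the fragments never reaches {X3}.
X1, X5 → X3 is preserved.
X6 → X2 is preserved.
X2 → X5 is preserved.
X4 → X5 is preserved.
X5 → X2 is preserved.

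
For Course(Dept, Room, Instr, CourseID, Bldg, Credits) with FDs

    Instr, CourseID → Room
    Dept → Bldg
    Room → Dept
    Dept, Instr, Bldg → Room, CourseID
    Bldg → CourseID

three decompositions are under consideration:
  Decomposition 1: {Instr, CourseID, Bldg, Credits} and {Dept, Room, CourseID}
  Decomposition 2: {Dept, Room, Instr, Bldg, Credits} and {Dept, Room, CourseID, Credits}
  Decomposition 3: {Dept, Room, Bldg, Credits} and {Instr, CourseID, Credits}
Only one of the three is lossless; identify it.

Decomposition 1: common = {CourseID}, closure = {CourseID} → lossy.
Decomposition 2: common = {Dept, Room, Credits}, closure = {Dept, Room, CourseID, Bldg, Credits} → lossless.
Decomposition 3: common = {Credits}, closure = {Credits} → lossy.

Decomposition 2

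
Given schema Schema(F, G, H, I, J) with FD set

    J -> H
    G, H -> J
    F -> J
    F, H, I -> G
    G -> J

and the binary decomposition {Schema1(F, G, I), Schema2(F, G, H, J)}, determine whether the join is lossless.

Common attributes: Schema1 ∩ Schema2 = {F, G}.
Closure of {F, G}: F → J applies, adding J; J → H applies, adding H. So (F, G)⁺ = {F, G, H, J}.
This closure contains every attribute of Schema2, so Schema1 ∩ Schema2 → Schema2. The join is lossless.

Yes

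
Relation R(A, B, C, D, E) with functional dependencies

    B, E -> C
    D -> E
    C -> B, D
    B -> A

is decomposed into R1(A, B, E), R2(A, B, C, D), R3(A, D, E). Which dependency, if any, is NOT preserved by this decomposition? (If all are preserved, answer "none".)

Check B, E → C: no single fragment contains all of {B, C, E}, and the restricted closure of {B, E} across the fragments never reaches {C}.
D → E is preserved.
C → B, D is preserved.
B → A is preserved.

B, E -> C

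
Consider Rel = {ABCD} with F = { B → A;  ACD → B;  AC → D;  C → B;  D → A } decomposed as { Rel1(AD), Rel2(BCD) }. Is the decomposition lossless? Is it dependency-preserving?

Lossless test: (D)⁺ = {AD}, which contains all of one fragment — lossless.
Dependency preservation: the restricted closure of {B} across the fragments never reaches {A}, so B → A cannot be enforced without a join — not preserved.

lossless but not dependency-preserving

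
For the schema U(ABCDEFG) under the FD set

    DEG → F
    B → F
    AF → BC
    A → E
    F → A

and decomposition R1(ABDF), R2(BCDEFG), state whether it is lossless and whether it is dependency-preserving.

lossless but not dependency-preserving

Lossless test: (BDF)⁺ = {ABCDEF}, which contains all of one fragment — lossless.
Dependency preservation: the restricted closure of {A} across the fragments never reaches {E}, so A → E cannot be enforced without a join — not preserved.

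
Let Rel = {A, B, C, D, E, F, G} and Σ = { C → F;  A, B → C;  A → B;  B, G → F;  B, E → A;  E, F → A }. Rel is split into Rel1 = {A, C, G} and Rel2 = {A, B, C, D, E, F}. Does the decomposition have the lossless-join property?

Common attributes: Rel1 ∩ Rel2 = {A, C}.
Closure of {A, C}: C → F applies, adding F; A → B applies, adding B. So (A, C)⁺ = {A, B, C, F}.
The closure contains neither all of Rel1 = {A, C, G} nor all of Rel2 = {A, B, C, D, E, F}, so the common attributes are not a superkey of either fragment. The join is lossy.

No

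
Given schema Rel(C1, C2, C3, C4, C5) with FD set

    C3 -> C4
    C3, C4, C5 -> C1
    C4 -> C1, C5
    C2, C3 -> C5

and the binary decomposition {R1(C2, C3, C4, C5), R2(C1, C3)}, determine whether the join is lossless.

Common attributes: R1 ∩ R2 = {C3}.
Closure of {C3}: C3 → C4 applies, adding C4; C4 → C1, C5 applies, adding C1, C5. So (C3)⁺ = {C1, C3, C4, C5}.
This closure contains every attribute of R2, so R1 ∩ R2 → R2. The join is lossless.

Yes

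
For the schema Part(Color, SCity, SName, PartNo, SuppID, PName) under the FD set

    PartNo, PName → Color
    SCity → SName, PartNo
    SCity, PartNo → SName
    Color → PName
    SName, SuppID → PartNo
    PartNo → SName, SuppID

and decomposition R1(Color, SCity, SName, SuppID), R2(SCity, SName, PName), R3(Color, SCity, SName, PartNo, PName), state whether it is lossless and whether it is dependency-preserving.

Lossless test (chase): Rows 1 and 2 agree on SCity; apply SCity→SName, PartNo and equate their SName, PartNo entries. Rows 1 and 3 agree on SCity; apply SCity→SName, PartNo and equate their SName, PartNo entries. Rows 1 and 3 agree on Color; apply Color→PName and equate their PName entries. Rows 1 and 2 agree on PartNo; apply PartNo→SName, SuppID and equate their SName, SuppID entries. Rows 1 and 3 agree on PartNo; apply PartNo→SName, SuppID and equate their SName, SuppID entries. Rows 1 and 2 agree on PartNo, PName; apply PartNo, PName→Color and equate their Color entries. Row 1 is now all distinguished symbols — the join is lossless.
Dependency preservation: the restricted closure of {SName, SuppID} across the fragments never reaches {PartNo}, so SName, SuppID → PartNo cannot be enforced without a join — not preserved.

lossless but not dependency-preserving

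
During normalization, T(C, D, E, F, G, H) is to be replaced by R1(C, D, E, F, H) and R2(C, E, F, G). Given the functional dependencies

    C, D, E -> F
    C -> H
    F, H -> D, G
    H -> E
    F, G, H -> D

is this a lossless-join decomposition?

Common attributes: R1 ∩ R2 = {C, E, F}.
Closure of {C, E, F}: C → H applies, adding H; F, H → D, G applies, adding D, G. So (C, E, F)⁺ = {C, D, E, F, G, H}.
This closure contains every attribute of R1, so R1 ∩ R2 → R1. The join is lossless.

Yes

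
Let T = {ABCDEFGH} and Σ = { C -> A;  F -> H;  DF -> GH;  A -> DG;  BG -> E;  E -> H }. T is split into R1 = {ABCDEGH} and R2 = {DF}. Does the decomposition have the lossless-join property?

Common attributes: R1 ∩ R2 = {D}.
No dependency enlarges {D}, so (D)⁺ = {D}.
The closure contains neither all of R1 = {ABCDEGH} nor all of R2 = {DF}, so the common attributes are not a superkey of either fragment. The join is lossy.

No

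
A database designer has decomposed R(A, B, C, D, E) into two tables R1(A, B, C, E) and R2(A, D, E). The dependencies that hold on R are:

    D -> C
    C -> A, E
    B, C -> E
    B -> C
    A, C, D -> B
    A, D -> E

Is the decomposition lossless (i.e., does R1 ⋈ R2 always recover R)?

No

Common attributes: R1 ∩ R2 = {A, E}.
No dependency enlarges {A, E}, so (A, E)⁺ = {A, E}.
The closure contains neither all of R1 = {A, B, C, E} nor all of R2 = {A, D, E}, so the common attributes are not a superkey of either fragment. The join is lossy.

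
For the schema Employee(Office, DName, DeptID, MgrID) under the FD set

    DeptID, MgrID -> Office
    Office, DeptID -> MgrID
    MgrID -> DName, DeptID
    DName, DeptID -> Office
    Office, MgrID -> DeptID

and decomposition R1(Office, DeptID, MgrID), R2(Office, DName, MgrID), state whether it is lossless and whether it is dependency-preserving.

lossless but not dependency-preserving

Lossless test: (Office, MgrID)⁺ = {Office, DName, DeptID, MgrID}, which contains all of one fragment — lossless.
Dependency preservation: the restricted closure of {DName, DeptID} across the fragments never reaches {Office}, so DName, DeptID → Office cannot be enforced without a join — not preserved.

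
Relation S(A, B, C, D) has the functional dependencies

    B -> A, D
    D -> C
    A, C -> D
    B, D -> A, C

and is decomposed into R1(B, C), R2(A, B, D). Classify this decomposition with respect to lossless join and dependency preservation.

Lossless test: (B)⁺ = {A, B, C, D}, which contains all of one fragment — lossless.
Dependency preservation: the restricted closure of {D} across the fragments never reaches {C}, so D → C cannot be enforced without a join — not preserved.

lossless but not dependency-preserving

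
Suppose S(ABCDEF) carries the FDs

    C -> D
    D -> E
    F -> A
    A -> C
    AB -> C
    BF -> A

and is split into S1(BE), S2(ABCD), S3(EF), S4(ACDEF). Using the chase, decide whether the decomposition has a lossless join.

No

Chase test. Columns are ABCDEF; row i has aⱼ where attribute j ∈ Si, else bᵢⱼ.
Initial tableau (one row per fragment):
  row 1: b11 a2 b13 b14 a5 b16
  row 2: a1 a2 a3 a4 b25 b26
  row 3: b31 b32 b33 b34 a5 a6
  row 4: a1 b42 a3 a4 a5 a6
Rows 2 and 4 agree on D; apply D→E and equate their E entries.
Rows 3 and 4 agree on F; apply F→A and equate their A entries.
Rows 2 and 3 agree on A; apply A→C and equate their C entries.
Rows 2 and 3 agree on C; apply C→D and equate their D entries.
No row becomes fully distinguished — the join is lossy.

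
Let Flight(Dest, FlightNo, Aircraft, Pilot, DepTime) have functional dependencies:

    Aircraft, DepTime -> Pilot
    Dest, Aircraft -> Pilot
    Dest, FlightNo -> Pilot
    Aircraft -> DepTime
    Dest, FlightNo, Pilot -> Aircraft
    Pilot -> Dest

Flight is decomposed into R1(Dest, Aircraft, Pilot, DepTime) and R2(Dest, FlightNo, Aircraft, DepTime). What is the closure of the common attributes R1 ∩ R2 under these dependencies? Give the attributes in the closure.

R1 ∩ R2 = {Dest, Aircraft, DepTime}.
Aircraft, DepTime → Pilot applies, adding Pilot
Closure: {Dest, Aircraft, Pilot, DepTime}.

Dest, Aircraft, Pilot, DepTime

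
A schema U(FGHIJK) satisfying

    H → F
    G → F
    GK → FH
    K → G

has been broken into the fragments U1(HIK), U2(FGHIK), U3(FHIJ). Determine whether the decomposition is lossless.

No

Chase test. Columns are FGHIJK; row i has aⱼ where attribute j ∈ Ui, else bᵢⱼ.
Initial tableau (one row per fragment):
  row 1: b11 b12 a3 a4 b15 a6
  row 2: a1 a2 a3 a4 b25 a6
  row 3: a1 b32 a3 a4 a5 b36
Rows 1 and 2 agree on H; apply H→F and equate their F entries.
Rows 1 and 2 agree on K; apply K→G and equate their G entries.
No row becomes fully distinguished — the join is lossy.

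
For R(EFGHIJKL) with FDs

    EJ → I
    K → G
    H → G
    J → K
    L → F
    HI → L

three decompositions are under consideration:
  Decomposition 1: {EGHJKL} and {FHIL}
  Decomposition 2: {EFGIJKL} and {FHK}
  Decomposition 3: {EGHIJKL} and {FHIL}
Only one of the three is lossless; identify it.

Decomposition 1: common = {HL}, closure = {FGHL} → lossy.
Decomposition 2: common = {FK}, closure = {FGK} → lossy.
Decomposition 3: common = {HIL}, closure = {FGHIL} → lossless.

Decomposition 3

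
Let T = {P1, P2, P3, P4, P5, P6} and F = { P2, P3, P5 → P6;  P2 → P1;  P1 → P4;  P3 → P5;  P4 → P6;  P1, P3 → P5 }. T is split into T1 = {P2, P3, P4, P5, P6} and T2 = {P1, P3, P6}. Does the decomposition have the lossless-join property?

Common attributes: T1 ∩ T2 = {P3, P6}.
Closure of {P3, P6}: P3 → P5 applies, adding P5. So (P3, P6)⁺ = {P3, P5, P6}.
The closure contains neither all of T1 = {P2, P3, P4, P5, P6} nor all of T2 = {P1, P3, P6}, so the common attributes are not a superkey of either fragment. The join is lossy.

No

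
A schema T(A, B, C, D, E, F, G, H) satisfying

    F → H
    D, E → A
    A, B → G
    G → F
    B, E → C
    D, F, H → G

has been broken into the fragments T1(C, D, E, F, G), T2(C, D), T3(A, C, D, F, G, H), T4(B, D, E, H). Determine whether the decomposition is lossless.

No

Chase test. Columns are A, B, C, D, E, F, G, H; row i has aⱼ where attribute j ∈ Ti, else bᵢⱼ.
Initial tableau (one row per fragment):
  row 1: b11 b12 a3 a4 a5 a6 a7 b18
  row 2: b21 b22 a3 a4 b25 b26 b27 b28
  row 3: a1 b32 a3 a4 b35 a6 a7 a8
  row 4: b41 a2 b43 a4 a5 b46 b47 a8
Rows 1 and 3 agree on F; apply F→H and equate their H entries.
Rows 1 and 4 agree on D, E; apply D, E→A and equate their A entries.
No row becomes fully distinguished — the join is lossy.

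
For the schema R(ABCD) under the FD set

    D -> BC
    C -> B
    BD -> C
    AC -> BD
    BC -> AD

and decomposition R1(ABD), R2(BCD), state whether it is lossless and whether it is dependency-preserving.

Lossless test: (BD)⁺ = {ABCD}, which contains all of one fragment — lossless.
Dependency preservation: AC → BD; BC → AD are not contained in any single fragment, but the restricted closure of each left-hand side across the fragments still reaches the right-hand side; the remaining FDs each lie inside some fragment. All dependencies are preserved.

lossless and dependency-preserving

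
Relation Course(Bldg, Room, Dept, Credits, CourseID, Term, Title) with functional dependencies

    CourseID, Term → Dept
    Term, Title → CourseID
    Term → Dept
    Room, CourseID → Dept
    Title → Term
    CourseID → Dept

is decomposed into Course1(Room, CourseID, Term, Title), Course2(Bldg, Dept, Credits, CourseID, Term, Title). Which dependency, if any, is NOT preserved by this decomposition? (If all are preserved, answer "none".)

none

CourseID, Term → Dept lies within Course2.
Term, Title → CourseID lies within Course1.
Term → Dept lies within Course2.
Room, CourseID → Dept: restricted closure across fragments reaches Dept.
Title → Term lies within Course1.
CourseID → Dept lies within Course2.
Every dependency is enforceable on the fragments, so the decomposition is dependency-preserving.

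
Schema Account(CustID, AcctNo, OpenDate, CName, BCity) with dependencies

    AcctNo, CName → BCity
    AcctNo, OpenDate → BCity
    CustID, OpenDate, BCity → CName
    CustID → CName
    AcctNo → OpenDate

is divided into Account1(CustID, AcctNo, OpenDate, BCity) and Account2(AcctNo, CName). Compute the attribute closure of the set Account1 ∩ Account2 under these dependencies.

Account1 ∩ Account2 = {AcctNo}.
AcctNo → OpenDate applies, adding OpenDate
AcctNo, OpenDate → BCity applies, adding BCity
Closure: {AcctNo, OpenDate, BCity}.

AcctNo, OpenDate, BCity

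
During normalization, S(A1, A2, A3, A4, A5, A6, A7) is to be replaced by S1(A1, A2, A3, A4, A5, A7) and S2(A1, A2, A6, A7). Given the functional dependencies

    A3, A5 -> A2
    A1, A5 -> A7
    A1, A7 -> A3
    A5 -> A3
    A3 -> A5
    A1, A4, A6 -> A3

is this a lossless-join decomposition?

No

Common attributes: S1 ∩ S2 = {A1, A2, A7}.
Closure of {A1, A2, A7}: A1, A7 → A3 applies, adding A3; A3 → A5 applies, adding A5. So (A1, A2, A7)⁺ = {A1, A2, A3, A5, A7}.
The closure contains neither all of S1 = {A1, A2, A3, A4, A5, A7} nor all of S2 = {A1, A2, A6, A7}, so the common attributes are not a superkey of either fragment. The join is lossy.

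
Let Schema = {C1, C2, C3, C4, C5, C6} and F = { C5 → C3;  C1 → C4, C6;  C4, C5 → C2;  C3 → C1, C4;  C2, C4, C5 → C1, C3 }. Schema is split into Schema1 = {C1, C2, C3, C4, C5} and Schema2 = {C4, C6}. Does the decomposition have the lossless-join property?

No

Common attributes: Schema1 ∩ Schema2 = {C4}.
No dependency enlarges {C4}, so (C4)⁺ = {C4}.
The closure contains neither all of Schema1 = {C1, C2, C3, C4, C5} nor all of Schema2 = {C4, C6}, so the common attributes are not a superkey of either fragment. The join is lossy.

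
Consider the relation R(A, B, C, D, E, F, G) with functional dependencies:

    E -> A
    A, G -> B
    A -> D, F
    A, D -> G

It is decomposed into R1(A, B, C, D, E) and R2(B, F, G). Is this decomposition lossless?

Common attributes: R1 ∩ R2 = {B}.
No dependency enlarges {B}, so (B)⁺ = {B}.
The closure contains neither all of R1 = {A, B, C, D, E} nor all of R2 = {B, F, G}, so the common attributes are not a superkey of either fragment. The join is lossy.

No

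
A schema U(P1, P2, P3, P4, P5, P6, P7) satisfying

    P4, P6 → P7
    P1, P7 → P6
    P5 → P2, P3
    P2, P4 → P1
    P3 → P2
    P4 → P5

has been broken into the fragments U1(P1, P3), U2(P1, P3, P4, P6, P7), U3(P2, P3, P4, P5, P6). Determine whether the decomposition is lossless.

Chase test. Columns are P1, P2, P3, P4, P5, P6, P7; row i has aⱼ where attribute j ∈ Ui, else bᵢⱼ.
Initial tableau (one row per fragment):
  row 1: a1 b12 a3 b14 b15 b16 b17
  row 2: a1 b22 a3 a4 b25 a6 a7
  row 3: b31 a2 a3 a4 a5 a6 b37
Rows 2 and 3 agree on P4, P6; apply P4, P6→P7 and equate their P7 entries.
Rows 1 and 2 agree on P3; apply P3→P2 and equate their P2 entries.
Rows 1 and 3 agree on P3; apply P3→P2 and equate their P2 entries.
Rows 2 and 3 agree on P4; apply P4→P5 and equate their P5 entries.
Rows 2 and 3 agree on P2, P4; apply P2, P4→P1 and equate their P1 entries.
Row 2 is now all distinguished symbols — the join is lossless.

Yes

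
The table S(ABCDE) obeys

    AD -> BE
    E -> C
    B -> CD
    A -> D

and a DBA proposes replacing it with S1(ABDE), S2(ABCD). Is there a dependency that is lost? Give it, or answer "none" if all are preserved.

E -> C

Check E → C: no single fragment contains all of {CE}, and the restricted closure of {E} across the fragments never reaches {C}.
AD → BE is preserved.
B → CD is preserved.
A → D is preserved.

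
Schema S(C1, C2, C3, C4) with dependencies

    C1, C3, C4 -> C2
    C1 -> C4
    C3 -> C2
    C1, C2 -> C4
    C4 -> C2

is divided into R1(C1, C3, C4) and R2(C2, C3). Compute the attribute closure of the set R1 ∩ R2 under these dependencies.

C2, C3

R1 ∩ R2 = {C3}.
C3 → C2 applies, adding C2
Closure: {C2, C3}.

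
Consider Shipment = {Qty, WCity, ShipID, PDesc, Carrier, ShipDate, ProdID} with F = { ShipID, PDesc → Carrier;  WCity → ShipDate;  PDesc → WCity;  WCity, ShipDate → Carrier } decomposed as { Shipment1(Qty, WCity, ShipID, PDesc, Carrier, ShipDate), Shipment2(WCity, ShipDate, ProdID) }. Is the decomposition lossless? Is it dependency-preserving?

Lossless test: (WCity, ShipDate)⁺ = {WCity, Carrier, ShipDate}, which is a superkey of neither fragment — lossy.
Dependency preservation: every FD's attributes lie within a single fragment, so each can be enforced locally — preserved.

lossy but dependency-preserving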